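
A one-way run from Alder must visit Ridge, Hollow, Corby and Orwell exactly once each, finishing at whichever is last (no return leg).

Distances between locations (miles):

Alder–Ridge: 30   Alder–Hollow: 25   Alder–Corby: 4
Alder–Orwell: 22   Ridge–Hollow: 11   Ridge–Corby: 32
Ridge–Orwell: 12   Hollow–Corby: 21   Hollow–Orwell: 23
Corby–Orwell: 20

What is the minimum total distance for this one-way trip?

There are 4! = 24 possible orderings.
Alder→Ridge→Hollow→Corby→Orwell: 30+11+21+20 = 82
Alder→Ridge→Hollow→Orwell→Corby: 30+11+23+20 = 84
Alder→Ridge→Corby→Hollow→Orwell: 30+32+21+23 = 106
Alder→Ridge→Corby→Orwell→Hollow: 30+32+20+23 = 105
Alder→Ridge→Orwell→Hollow→Corby: 30+12+23+21 = 86
Alder→Ridge→Orwell→Corby→Hollow: 30+12+20+21 = 83
Alder→Hollow→Ridge→Corby→Orwell: 25+11+32+20 = 88
Alder→Hollow→Ridge→Orwell→Corby: 25+11+12+20 = 68
Alder→Hollow→Corby→Ridge→Orwell: 25+21+32+12 = 90
Alder→Hollow→Corby→Orwell→Ridge: 25+21+20+12 = 78
Alder→Hollow→Orwell→Ridge→Corby: 25+23+12+32 = 92
Alder→Hollow→Orwell→Corby→Ridge: 25+23+20+32 = 100
Alder→Corby→Ridge→Hollow→Orwell: 4+32+11+23 = 70
Alder→Corby→Ridge→Orwell→Hollow: 4+32+12+23 = 71
… (10 more)
Alder→Corby→Orwell→Ridge→Hollow: 4+20+12+11 = 47  ← best
The minimum is 47.
One shortest path: Alder → Corby → Orwell → Ridge → Hollow.

Minimum one-way distance = 47 miles.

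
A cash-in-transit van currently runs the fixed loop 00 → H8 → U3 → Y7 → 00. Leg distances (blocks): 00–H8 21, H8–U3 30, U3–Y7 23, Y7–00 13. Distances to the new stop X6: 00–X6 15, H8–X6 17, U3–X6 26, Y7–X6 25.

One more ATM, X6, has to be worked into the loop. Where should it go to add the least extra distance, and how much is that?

Insertion cost between consecutive stops i–j is d(i,X6) + d(X6,j) − d(i,j):
  between 00 and H8: 15 + 17 − 21 = 11
  between H8 and U3: 17 + 26 − 30 = 13
  between U3 and Y7: 26 + 25 − 23 = 28
  between Y7 and 00: 25 + 15 − 13 = 27
Cheapest insertion is between 00 and H8, adding 11.
New total = 87 + 11 = 98.

+11 blocks — insert X6 between 00 and H8.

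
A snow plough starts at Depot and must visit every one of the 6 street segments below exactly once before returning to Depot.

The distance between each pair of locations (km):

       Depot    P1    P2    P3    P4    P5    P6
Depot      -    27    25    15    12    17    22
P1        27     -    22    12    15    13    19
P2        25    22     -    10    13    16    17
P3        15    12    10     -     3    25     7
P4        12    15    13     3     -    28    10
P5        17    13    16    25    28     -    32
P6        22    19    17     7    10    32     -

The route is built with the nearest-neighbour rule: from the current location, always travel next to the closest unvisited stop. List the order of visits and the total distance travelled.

Nearest-neighbour total = 95 km; route Depot → P4 → P3 → P6 → P2 → P5 → P1 → Depot.

From Depot: distances to unvisited — P4=12, P3=15, P5=17, P6=22, P2=25, P1=27. Nearest is P4 (12).
From P4: distances to unvisited — P3=3, P6=10, P2=13, P1=15, P5=28. Nearest is P3 (3).
From P3: distances to unvisited — P6=7, P2=10, P1=12, P5=25. Nearest is P6 (7).
From P6: distances to unvisited — P2=17, P1=19, P5=32. Nearest is P2 (17).
From P2: distances to unvisited — P5=16, P1=22. Nearest is P5 (16).
From P5: distances to unvisited — P1=13. Nearest is P1 (13).
Return P1→Depot: 27.
Total = 12 + 3 + 7 + 17 + 16 + 13 + 27 = 95.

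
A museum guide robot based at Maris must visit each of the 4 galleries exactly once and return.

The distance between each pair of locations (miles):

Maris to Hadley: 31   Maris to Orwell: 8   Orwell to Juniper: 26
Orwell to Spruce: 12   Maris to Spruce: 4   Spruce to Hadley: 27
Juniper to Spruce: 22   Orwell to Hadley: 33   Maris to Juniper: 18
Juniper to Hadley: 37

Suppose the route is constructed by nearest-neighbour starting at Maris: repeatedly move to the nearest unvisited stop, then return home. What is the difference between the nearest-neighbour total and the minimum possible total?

Excess over optimum: 8 miles.

Maris: Spruce=4, Orwell=8, Juniper=18, Hadley=31 ⇒ Spruce
Spruce: Orwell=12, Juniper=22, Hadley=27 ⇒ Orwell
Orwell: Juniper=26, Hadley=33 ⇒ Juniper
Juniper: Hadley=37 ⇒ Hadley
NN route Maris → Spruce → Orwell → Juniper → Hadley → Maris costs 110.
Optimal: Maris → Orwell → Juniper → Hadley → Spruce → Maris costs 102 (by enumerating all 12 distinct tours).
Excess = 110 − 102 = 8.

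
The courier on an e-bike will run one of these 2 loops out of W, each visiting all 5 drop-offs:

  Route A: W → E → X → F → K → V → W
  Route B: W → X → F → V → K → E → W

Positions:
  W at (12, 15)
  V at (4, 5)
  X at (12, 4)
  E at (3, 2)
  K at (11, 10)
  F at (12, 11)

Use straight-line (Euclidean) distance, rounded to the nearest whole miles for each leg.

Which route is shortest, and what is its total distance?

55 miles — Route A is the shortest.

Route A: 16 + 9 + 7 + 1 + 9 + 13 = 55
Route B: 11 + 7 + 10 + 9 + 11 + 16 = 64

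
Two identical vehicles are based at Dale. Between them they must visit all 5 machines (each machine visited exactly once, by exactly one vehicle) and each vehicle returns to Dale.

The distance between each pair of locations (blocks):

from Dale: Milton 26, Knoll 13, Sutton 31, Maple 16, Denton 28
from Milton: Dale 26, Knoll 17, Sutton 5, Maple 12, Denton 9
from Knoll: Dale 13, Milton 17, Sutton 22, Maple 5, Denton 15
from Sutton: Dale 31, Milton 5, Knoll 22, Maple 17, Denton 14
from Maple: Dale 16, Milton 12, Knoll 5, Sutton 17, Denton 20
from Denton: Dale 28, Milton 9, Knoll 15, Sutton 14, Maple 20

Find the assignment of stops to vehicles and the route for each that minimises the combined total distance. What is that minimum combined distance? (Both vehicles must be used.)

Check every non-empty split of the stops between the two vehicles; for each half take its own optimal tour:
  {Milton} + {Knoll, Sutton, Maple, Denton}: 52 + 75 = 127
  {Knoll} + {Milton, Sutton, Maple, Denton}: 26 + 75 = 101
  {Milton, Knoll} + {Sutton, Maple, Denton}: 56 + 75 = 131
  {Sutton} + {Milton, Knoll, Maple, Denton}: 62 + 65 = 127
  {Milton, Sutton} + {Knoll, Maple, Denton}: 62 + 64 = 126
  {Knoll, Sutton} + {Milton, Maple, Denton}: 66 + 65 = 131
  … (15 splits in total)
Best: vehicle 1 Dale → Knoll → Dale = 26; vehicle 2 Dale → Maple → Milton → Sutton → Denton → Dale = 75; combined 101.

101 blocks — the smallest possible combined total.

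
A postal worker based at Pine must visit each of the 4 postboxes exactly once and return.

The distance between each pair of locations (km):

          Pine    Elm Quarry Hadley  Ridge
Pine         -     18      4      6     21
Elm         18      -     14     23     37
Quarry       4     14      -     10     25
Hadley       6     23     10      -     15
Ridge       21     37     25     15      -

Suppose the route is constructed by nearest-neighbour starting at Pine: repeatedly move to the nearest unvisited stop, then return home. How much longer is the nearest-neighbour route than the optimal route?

The nearest-neighbour route is 8 km longer than optimal.

From Pine: Quarry=4, Hadley=6, Elm=18, Ridge=21 → choose Quarry (4).
From Quarry: Hadley=10, Elm=14, Ridge=25 → choose Hadley (10).
From Hadley: Ridge=15, Elm=23 → choose Ridge (15).
From Ridge: Elm=37 → choose Elm (37).
NN route Pine → Quarry → Hadley → Ridge → Elm → Pine costs 84.
Optimal: Pine → Quarry → Elm → Ridge → Hadley → Pine costs 76 (by enumerating all 12 distinct tours).
Excess = 84 − 76 = 8.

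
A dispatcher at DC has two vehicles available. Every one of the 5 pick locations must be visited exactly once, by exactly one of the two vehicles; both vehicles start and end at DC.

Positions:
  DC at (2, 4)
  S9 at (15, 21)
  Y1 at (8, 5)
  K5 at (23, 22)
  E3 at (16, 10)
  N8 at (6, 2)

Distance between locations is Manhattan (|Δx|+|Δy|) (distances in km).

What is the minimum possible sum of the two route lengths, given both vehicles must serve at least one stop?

Check every non-empty split of the stops between the two vehicles; for each half take its own optimal tour:
  {S9} + {Y1, K5, E3, N8}: 60 + 82 = 142
  {Y1} + {S9, K5, E3, N8}: 14 + 82 = 96
  {S9, Y1} + {K5, E3, N8}: 60 + 82 = 142
  {K5} + {S9, Y1, E3, N8}: 78 + 66 = 144
  {S9, K5} + {Y1, E3, N8}: 78 + 44 = 122
  {Y1, K5} + {S9, E3, N8}: 78 + 66 = 144
  … (15 splits in total)
  {S9, Y1, K5, E3} + {N8}: 78 + 12 = 90  ← best
Best: vehicle 1 DC → S9 → K5 → E3 → Y1 → DC = 78; vehicle 2 DC → N8 → DC = 12; combined 90.

90 km — the smallest possible combined total.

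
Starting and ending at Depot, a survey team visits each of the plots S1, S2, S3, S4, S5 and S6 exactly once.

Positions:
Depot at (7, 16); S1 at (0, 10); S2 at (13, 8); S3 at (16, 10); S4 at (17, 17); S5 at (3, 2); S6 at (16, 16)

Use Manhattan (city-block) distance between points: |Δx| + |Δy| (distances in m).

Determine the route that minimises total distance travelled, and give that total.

Depot - S1 - S2 - S3 - S4 - S5 - S6 - Depot: 13+15+5+8+29+27+9 = 106
Depot - S1 - S2 - S3 - S4 - S6 - S5 - Depot: 13+15+5+8+2+27+18 = 88
Depot - S1 - S2 - S3 - S5 - S4 - S6 - Depot: 13+15+5+21+29+2+9 = 94
Depot - S1 - S2 - S3 - S5 - S6 - S4 - Depot: 13+15+5+21+27+2+11 = 94
Depot - S1 - S2 - S3 - S6 - S4 - S5 - Depot: 13+15+5+6+2+29+18 = 88
Depot - S1 - S2 - S3 - S6 - S5 - S4 - Depot: 13+15+5+6+27+29+11 = 106
Depot - S1 - S2 - S4 - S3 - S5 - S6 - Depot: 13+15+13+8+21+27+9 = 106
Depot - S1 - S2 - S4 - S3 - S6 - S5 - Depot: 13+15+13+8+6+27+18 = 100
… (352 more)
Depot - S1 - S5 - S2 - S3 - S4 - S6 - Depot: 13+11+16+5+8+2+9 = 64  ← best
The minimum is 64.
One optimal route: Depot → S1 → S5 → S2 → S3 → S4 → S6 → Depot (or its reverse).

64 m — the shortest possible round trip.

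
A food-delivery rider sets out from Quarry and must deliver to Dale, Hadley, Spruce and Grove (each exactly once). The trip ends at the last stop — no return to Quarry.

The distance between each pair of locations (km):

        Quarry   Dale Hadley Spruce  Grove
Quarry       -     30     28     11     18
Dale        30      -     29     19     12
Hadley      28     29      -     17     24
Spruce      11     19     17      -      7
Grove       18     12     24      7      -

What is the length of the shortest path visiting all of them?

59 km — the minimum one-way total.

There are 4! = 24 possible orderings.
Quarry→Dale→Hadley→Spruce→Grove: 30+29+17+7 = 83
Quarry→Dale→Hadley→Grove→Spruce: 30+29+24+7 = 90
Quarry→Dale→Spruce→Hadley→Grove: 30+19+17+24 = 90
Quarry→Dale→Spruce→Grove→Hadley: 30+19+7+24 = 80
Quarry→Dale→Grove→Hadley→Spruce: 30+12+24+17 = 83
Quarry→Dale→Grove→Spruce→Hadley: 30+12+7+17 = 66
Quarry→Hadley→Dale→Spruce→Grove: 28+29+19+7 = 83
Quarry→Hadley→Dale→Grove→Spruce: 28+29+12+7 = 76
Quarry→Hadley→Spruce→Dale→Grove: 28+17+19+12 = 76
Quarry→Hadley→Spruce→Grove→Dale: 28+17+7+12 = 64
Quarry→Hadley→Grove→Dale→Spruce: 28+24+12+19 = 83
Quarry→Hadley→Grove→Spruce→Dale: 28+24+7+19 = 78
Quarry→Spruce→Dale→Hadley→Grove: 11+19+29+24 = 83
Quarry→Spruce→Dale→Grove→Hadley: 11+19+12+24 = 66
… (10 more)
Quarry→Spruce→Grove→Dale→Hadley: 11+7+12+29 = 59  ← best
The minimum is 59.
One shortest path: Quarry → Spruce → Grove → Dale → Hadley.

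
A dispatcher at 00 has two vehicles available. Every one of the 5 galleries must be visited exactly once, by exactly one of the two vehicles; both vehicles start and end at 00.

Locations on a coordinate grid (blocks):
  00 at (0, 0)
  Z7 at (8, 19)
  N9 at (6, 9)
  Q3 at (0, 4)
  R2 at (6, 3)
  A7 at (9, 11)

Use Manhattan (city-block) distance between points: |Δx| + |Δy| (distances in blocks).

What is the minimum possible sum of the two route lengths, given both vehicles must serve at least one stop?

Try each way of splitting the stops between the two vehicles (each non-empty) and, for each split, find the best tour for each vehicle:
  {Z7} + {N9, Q3, R2, A7}: 54 + 40 = 94
  {N9} + {Z7, Q3, R2, A7}: 30 + 56 = 86
  {Z7, N9} + {Q3, R2, A7}: 54 + 40 = 94
  {Q3} + {Z7, N9, R2, A7}: 8 + 56 = 64
  {Z7, Q3} + {N9, R2, A7}: 54 + 40 = 94
  {N9, Q3} + {Z7, R2, A7}: 30 + 56 = 86
  … (15 splits in total)
Best: vehicle 1 00 → Q3 → 00 = 8; vehicle 2 00 → Z7 → A7 → N9 → R2 → 00 = 56; combined 64.

Minimum combined distance: 64 blocks.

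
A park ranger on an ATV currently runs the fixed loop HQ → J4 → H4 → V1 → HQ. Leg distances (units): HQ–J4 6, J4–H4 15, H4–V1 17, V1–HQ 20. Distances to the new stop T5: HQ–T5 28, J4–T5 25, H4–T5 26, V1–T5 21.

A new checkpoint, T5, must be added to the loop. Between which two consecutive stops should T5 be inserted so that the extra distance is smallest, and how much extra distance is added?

Insertion cost between consecutive stops i–j is d(i,T5) + d(T5,j) − d(i,j):
  between HQ and J4: 28 + 25 − 6 = 47
  between J4 and H4: 25 + 26 − 15 = 36
  between H4 and V1: 26 + 21 − 17 = 30
  between V1 and HQ: 21 + 28 − 20 = 29
Cheapest insertion is between V1 and HQ, adding 29.
New total = 58 + 29 = 87.

Minimum extra distance: 29, inserting T5 between V1 and HQ.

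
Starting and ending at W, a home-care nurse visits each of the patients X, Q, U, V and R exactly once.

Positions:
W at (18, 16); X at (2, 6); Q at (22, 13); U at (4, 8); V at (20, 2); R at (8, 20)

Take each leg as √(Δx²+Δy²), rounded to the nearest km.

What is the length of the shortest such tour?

There are 60 distinct closed tours to check (reversals are equivalent).
W-X-Q-U-V-R-W: 19+21+19+17+22+11 = 109
W-X-Q-U-R-V-W: 19+21+19+13+22+14 = 108
W-X-Q-V-U-R-W: 19+21+11+17+13+11 = 92
W-X-Q-V-R-U-W: 19+21+11+22+13+16 = 102
W-X-Q-R-U-V-W: 19+21+16+13+17+14 = 100
W-X-Q-R-V-U-W: 19+21+16+22+17+16 = 111
W-X-U-Q-V-R-W: 19+3+19+11+22+11 = 85
W-X-U-Q-R-V-W: 19+3+19+16+22+14 = 93
W-X-U-V-Q-R-W: 19+3+17+11+16+11 = 77
W-X-U-V-R-Q-W: 19+3+17+22+16+5 = 82
W-X-U-R-Q-V-W: 19+3+13+16+11+14 = 76
W-X-U-R-V-Q-W: 19+3+13+22+11+5 = 73
W-X-V-Q-U-R-W: 19+18+11+19+13+11 = 91
W-X-V-Q-R-U-W: 19+18+11+16+13+16 = 93
… (46 more)
W-Q-V-X-U-R-W: 5+11+18+3+13+11 = 61  ← best
The minimum is 61.
One optimal route: W → Q → V → X → U → R → W (or its reverse).

Minimum total distance: 61 km.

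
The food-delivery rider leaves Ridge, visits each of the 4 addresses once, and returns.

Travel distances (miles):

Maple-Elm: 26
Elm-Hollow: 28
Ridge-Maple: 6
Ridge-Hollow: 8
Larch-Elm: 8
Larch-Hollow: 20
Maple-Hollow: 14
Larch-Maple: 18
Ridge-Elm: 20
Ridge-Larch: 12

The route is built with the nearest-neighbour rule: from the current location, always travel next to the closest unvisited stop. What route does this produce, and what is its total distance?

At Ridge the remaining stops are Maple 6, Hollow 8, Larch 12, Elm 20; go to Maple.
At Maple the remaining stops are Hollow 14, Larch 18, Elm 26; go to Hollow.
At Hollow the remaining stops are Larch 20, Elm 28; go to Larch.
At Larch the remaining stops are Elm 8; go to Elm.
Return Elm→Ridge: 20.
Total = 6 + 14 + 20 + 8 + 20 = 68.

Total distance 68 miles via the nearest-neighbour route Ridge → Maple → Hollow → Larch → Elm → Ridge.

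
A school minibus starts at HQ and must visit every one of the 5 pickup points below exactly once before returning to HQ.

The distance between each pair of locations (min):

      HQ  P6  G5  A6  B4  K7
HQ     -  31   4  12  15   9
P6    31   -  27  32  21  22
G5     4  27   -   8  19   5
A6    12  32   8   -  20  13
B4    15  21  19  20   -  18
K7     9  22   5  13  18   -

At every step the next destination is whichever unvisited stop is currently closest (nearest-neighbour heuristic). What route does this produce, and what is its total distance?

Nearest-neighbour total = 94 min; route HQ → G5 → K7 → A6 → B4 → P6 → HQ.

HQ → [G5:4 / K7:9 / A6:12 / B4:15 / P6:31] → G5 (4)
G5 → [K7:5 / A6:8 / B4:19 / P6:27] → K7 (5)
K7 → [A6:13 / B4:18 / P6:22] → A6 (13)
A6 → [B4:20 / P6:32] → B4 (20)
B4 → [P6:21] → P6 (21)
Return P6→HQ: 31.
Total = 4 + 5 + 13 + 20 + 21 + 31 = 94.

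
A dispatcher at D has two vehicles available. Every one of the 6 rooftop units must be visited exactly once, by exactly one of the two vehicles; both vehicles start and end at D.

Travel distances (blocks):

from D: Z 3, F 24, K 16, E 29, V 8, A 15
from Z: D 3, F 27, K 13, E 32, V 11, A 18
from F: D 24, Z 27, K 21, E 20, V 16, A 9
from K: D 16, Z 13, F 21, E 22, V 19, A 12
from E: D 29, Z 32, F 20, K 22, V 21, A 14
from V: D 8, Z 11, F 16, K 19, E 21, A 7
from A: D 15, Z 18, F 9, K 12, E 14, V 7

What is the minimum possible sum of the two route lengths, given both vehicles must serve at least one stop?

There are 2^5 − 1 = 31 ways to divide the 6 stops into two non-empty groups. For each, the best each vehicle can do is its own shortest tour through its group:
  {Z} + {F, K, E, V, A}: 6 + 82 = 88
  {F} + {Z, K, E, V, A}: 48 + 67 = 115
  {Z, F} + {K, E, V, A}: 54 + 67 = 121
  {K} + {Z, F, E, V, A}: 32 + 79 = 111
  {Z, K} + {F, E, V, A}: 32 + 73 = 105
  {F, K} + {Z, E, V, A}: 61 + 64 = 125
  … (31 splits in total)
Best: vehicle 1 D → Z → D = 6; vehicle 2 D → K → E → F → A → V → D = 82; combined 88.

88 blocks — the smallest possible combined total.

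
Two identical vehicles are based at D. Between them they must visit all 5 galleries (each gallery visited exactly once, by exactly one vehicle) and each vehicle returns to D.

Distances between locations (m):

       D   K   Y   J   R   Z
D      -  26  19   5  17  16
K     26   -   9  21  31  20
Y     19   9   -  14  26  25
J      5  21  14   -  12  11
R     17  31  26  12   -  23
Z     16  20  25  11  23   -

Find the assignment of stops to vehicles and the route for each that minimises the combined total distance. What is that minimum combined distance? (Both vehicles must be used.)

98 m — the smallest possible combined total.

Check every non-empty split of the stops between the two vehicles; for each half take its own optimal tour:
  {K} + {Y, J, R, Z}: 52 + 84 = 136
  {Y} + {K, J, R, Z}: 38 + 84 = 122
  {K, Y} + {J, R, Z}: 54 + 56 = 110
  {J} + {K, Y, R, Z}: 10 + 88 = 98
  {K, J} + {Y, R, Z}: 52 + 84 = 136
  {Y, J} + {K, R, Z}: 38 + 84 = 122
  … (15 splits in total)
Best: vehicle 1 D → J → D = 10; vehicle 2 D → Y → K → Z → R → D = 88; combined 98.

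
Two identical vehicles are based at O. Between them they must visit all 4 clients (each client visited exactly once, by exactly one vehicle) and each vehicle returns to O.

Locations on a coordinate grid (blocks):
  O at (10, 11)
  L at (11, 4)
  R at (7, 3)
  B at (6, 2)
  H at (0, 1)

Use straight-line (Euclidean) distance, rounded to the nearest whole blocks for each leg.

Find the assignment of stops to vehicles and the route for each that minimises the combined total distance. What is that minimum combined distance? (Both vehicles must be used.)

44 blocks — the smallest possible combined total.

Try each way of splitting the stops between the two vehicles (each non-empty) and, for each split, find the best tour for each vehicle:
  {L} + {R, B, H}: 14 + 30 = 44
  {R} + {L, B, H}: 18 + 32 = 50
  {L, R} + {B, H}: 20 + 30 = 50
  {B} + {L, R, H}: 20 + 32 = 52
  {L, B} + {R, H}: 22 + 30 = 52
  {R, B} + {L, H}: 20 + 32 = 52
  … (7 splits in total)
Best: vehicle 1 O → L → O = 14; vehicle 2 O → R → B → H → O = 30; combined 44.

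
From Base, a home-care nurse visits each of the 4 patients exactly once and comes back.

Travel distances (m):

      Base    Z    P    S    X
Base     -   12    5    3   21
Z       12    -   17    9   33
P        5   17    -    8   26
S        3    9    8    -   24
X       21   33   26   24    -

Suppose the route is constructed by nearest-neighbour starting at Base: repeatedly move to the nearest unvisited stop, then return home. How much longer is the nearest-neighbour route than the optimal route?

6 m longer than the optimal tour.

From Base: S=3, P=5, Z=12, X=21 → choose S (3).
From S: P=8, Z=9, X=24 → choose P (8).
From P: Z=17, X=26 → choose Z (17).
From Z: X=33 → choose X (33).
NN route Base → S → P → Z → X → Base costs 82.
Optimal: Base → Z → S → P → X → Base costs 76 (by enumerating all 12 distinct tours).
Excess = 82 − 76 = 6.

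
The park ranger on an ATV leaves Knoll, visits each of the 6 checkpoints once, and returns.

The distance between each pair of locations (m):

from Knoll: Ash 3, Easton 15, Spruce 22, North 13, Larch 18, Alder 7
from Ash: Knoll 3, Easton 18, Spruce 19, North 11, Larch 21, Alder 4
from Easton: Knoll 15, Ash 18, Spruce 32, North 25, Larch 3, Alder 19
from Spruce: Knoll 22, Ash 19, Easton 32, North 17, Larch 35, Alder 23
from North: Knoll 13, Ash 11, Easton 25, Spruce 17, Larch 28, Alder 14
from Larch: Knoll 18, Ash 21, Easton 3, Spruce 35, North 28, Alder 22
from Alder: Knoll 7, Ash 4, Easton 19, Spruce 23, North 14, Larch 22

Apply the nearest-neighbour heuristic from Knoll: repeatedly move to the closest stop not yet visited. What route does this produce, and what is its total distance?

91 m along Knoll → Ash → Alder → North → Spruce → Easton → Larch → Knoll.

At Knoll the remaining stops are Ash 3, Alder 7, North 13, Easton 15, Larch 18, Spruce 22; go to Ash.
At Ash the remaining stops are Alder 4, North 11, Easton 18, Spruce 19, Larch 21; go to Alder.
At Alder the remaining stops are North 14, Easton 19, Larch 22, Spruce 23; go to North.
At North the remaining stops are Spruce 17, Easton 25, Larch 28; go to Spruce.
At Spruce the remaining stops are Easton 32, Larch 35; go to Easton.
At Easton the remaining stops are Larch 3; go to Larch.
Return Larch→Knoll: 18.
Total = 3 + 4 + 14 + 17 + 32 + 3 + 18 = 91.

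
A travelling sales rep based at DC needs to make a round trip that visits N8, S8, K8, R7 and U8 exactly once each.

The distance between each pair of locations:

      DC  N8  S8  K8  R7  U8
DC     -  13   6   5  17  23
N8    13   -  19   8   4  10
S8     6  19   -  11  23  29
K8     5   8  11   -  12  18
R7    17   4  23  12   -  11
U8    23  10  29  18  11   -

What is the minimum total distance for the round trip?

63 — the shortest possible round trip.

There are 60 distinct closed tours to check (reversals are equivalent).
DC → N8 → S8 → K8 → R7 → U8 → DC: 13+19+11+12+11+23 = 89
DC → N8 → S8 → K8 → U8 → R7 → DC: 13+19+11+18+11+17 = 89
DC → N8 → S8 → R7 → K8 → U8 → DC: 13+19+23+12+18+23 = 108
DC → N8 → S8 → R7 → U8 → K8 → DC: 13+19+23+11+18+5 = 89
DC → N8 → S8 → U8 → K8 → R7 → DC: 13+19+29+18+12+17 = 108
DC → N8 → S8 → U8 → R7 → K8 → DC: 13+19+29+11+12+5 = 89
DC → N8 → K8 → S8 → R7 → U8 → DC: 13+8+11+23+11+23 = 89
DC → N8 → K8 → S8 → U8 → R7 → DC: 13+8+11+29+11+17 = 89
DC → N8 → K8 → R7 → S8 → U8 → DC: 13+8+12+23+29+23 = 108
DC → N8 → K8 → R7 → U8 → S8 → DC: 13+8+12+11+29+6 = 79
DC → N8 → K8 → U8 → S8 → R7 → DC: 13+8+18+29+23+17 = 108
DC → N8 → K8 → U8 → R7 → S8 → DC: 13+8+18+11+23+6 = 79
DC → N8 → R7 → S8 → K8 → U8 → DC: 13+4+23+11+18+23 = 92
DC → N8 → R7 → S8 → U8 → K8 → DC: 13+4+23+29+18+5 = 92
… (46 more)
DC → N8 → R7 → U8 → K8 → S8 → DC: 13+4+11+18+11+6 = 63  ← best
The minimum is 63.
One optimal route: DC → N8 → R7 → U8 → K8 → S8 → DC (or its reverse).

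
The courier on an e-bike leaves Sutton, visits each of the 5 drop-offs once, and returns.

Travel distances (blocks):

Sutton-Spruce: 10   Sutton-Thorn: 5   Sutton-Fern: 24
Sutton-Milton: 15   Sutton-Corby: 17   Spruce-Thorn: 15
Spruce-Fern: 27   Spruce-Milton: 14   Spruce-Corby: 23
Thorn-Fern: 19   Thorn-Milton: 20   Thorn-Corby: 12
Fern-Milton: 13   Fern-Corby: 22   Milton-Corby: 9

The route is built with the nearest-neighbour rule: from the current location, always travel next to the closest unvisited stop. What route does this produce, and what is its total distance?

Sutton → [Thorn:5 / Spruce:10 / Milton:15 / Corby:17 / Fern:24] → Thorn (5)
Thorn → [Corby:12 / Spruce:15 / Fern:19 / Milton:20] → Corby (12)
Corby → [Milton:9 / Fern:22 / Spruce:23] → Milton (9)
Milton → [Fern:13 / Spruce:14] → Fern (13)
Fern → [Spruce:27] → Spruce (27)
Return Spruce→Sutton: 10.
Total = 5 + 12 + 9 + 13 + 27 + 10 = 76.

Total distance 76 blocks via the nearest-neighbour route Sutton → Thorn → Corby → Milton → Fern → Spruce → Sutton.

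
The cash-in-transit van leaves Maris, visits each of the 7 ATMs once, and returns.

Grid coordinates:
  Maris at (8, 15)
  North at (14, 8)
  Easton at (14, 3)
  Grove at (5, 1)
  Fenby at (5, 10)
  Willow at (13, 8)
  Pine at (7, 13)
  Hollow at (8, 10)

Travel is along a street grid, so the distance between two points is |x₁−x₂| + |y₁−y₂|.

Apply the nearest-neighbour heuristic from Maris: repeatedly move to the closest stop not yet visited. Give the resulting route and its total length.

Total distance 48 via the nearest-neighbour route Maris → Pine → Hollow → Fenby → Grove → Easton → North → Willow → Maris.

At Maris the remaining stops are Pine 3, Hollow 5, Fenby 8, Willow 12, North 13, Grove 17, Easton 18; go to Pine.
At Pine the remaining stops are Hollow 4, Fenby 5, Willow 11, North 12, Grove 14, Easton 17; go to Hollow.
At Hollow the remaining stops are Fenby 3, Willow 7, North 8, Grove 12, Easton 13; go to Fenby.
At Fenby the remaining stops are Grove 9, Willow 10, North 11, Easton 16; go to Grove.
At Grove the remaining stops are Easton 11, Willow 15, North 16; go to Easton.
At Easton the remaining stops are North 5, Willow 6; go to North.
At North the remaining stops are Willow 1; go to Willow.
Return Willow→Maris: 12.
Total = 3 + 4 + 3 + 9 + 11 + 5 + 1 + 12 = 48.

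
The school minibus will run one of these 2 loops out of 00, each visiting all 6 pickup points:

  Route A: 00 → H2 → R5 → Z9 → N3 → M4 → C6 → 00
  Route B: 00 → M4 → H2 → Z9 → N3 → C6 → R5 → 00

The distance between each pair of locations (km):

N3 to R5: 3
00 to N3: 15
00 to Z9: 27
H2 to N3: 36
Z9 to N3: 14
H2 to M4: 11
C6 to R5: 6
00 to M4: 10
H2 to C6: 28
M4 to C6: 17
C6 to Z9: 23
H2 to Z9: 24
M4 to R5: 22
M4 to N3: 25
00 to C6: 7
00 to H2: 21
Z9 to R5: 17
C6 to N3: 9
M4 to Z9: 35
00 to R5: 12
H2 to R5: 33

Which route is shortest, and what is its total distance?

Shortest is Route B, total 86 km.

Route A: 21 + 33 + 17 + 14 + 25 + 17 + 7 = 134
Route B: 10 + 11 + 24 + 14 + 9 + 6 + 12 = 86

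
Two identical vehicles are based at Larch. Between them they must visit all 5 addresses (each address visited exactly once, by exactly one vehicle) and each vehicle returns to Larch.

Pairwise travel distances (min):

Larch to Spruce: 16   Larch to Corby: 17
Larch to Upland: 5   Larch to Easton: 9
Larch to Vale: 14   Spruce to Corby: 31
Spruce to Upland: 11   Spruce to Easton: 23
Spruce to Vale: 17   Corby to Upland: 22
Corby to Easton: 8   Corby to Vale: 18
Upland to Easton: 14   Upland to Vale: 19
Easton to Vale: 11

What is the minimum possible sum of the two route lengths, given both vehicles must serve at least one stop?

Try each way of splitting the stops between the two vehicles (each non-empty) and, for each split, find the best tour for each vehicle:
  {Spruce} + {Corby, Upland, Easton, Vale}: 32 + 59 = 91
  {Corby} + {Spruce, Upland, Easton, Vale}: 34 + 53 = 87
  {Spruce, Corby} + {Upland, Easton, Vale}: 64 + 44 = 108
  {Upland} + {Spruce, Corby, Easton, Vale}: 10 + 68 = 78
  {Spruce, Upland} + {Corby, Easton, Vale}: 32 + 49 = 81
  {Corby, Upland} + {Spruce, Easton, Vale}: 44 + 53 = 97
  … (15 splits in total)
Best: vehicle 1 Larch → Upland → Larch = 10; vehicle 2 Larch → Spruce → Vale → Corby → Easton → Larch = 68; combined 78.

Minimum combined distance: 78 min.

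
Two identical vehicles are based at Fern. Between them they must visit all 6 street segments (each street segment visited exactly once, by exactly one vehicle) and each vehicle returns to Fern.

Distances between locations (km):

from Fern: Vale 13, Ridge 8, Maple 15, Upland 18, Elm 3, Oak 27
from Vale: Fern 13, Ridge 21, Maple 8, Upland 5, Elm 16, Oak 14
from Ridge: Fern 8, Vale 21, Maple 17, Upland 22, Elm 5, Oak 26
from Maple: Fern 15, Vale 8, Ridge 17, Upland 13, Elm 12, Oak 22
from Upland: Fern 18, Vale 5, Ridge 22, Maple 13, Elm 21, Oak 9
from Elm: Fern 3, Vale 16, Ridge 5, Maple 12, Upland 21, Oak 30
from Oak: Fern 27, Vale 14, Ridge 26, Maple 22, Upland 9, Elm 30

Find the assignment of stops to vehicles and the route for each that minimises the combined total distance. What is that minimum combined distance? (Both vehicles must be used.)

There are 2^5 − 1 = 31 ways to divide the 6 stops into two non-empty groups. For each, the best each vehicle can do is its own shortest tour through its group:
  {Vale} + {Ridge, Maple, Upland, Elm, Oak}: 26 + 71 = 97
  {Ridge} + {Vale, Maple, Upland, Elm, Oak}: 16 + 64 = 80
  {Vale, Ridge} + {Maple, Upland, Elm, Oak}: 42 + 64 = 106
  {Maple} + {Vale, Ridge, Upland, Elm, Oak}: 30 + 61 = 91
  {Vale, Maple} + {Ridge, Upland, Elm, Oak}: 36 + 61 = 97
  {Ridge, Maple} + {Vale, Upland, Elm, Oak}: 40 + 60 = 100
  … (31 splits in total)
  {Elm} + {Vale, Ridge, Maple, Upland, Oak}: 6 + 71 = 77  ← best
Best: vehicle 1 Fern → Elm → Fern = 6; vehicle 2 Fern → Ridge → Oak → Upland → Vale → Maple → Fern = 71; combined 77.

Minimum combined distance: 77 km.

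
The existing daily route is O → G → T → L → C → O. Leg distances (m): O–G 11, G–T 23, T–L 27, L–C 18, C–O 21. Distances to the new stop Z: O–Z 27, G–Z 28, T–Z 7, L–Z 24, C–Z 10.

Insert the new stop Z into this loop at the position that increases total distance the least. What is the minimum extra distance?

Insertion cost between consecutive stops i–j is d(i,Z) + d(Z,j) − d(i,j):
  between O and G: 27 + 28 − 11 = 44
  between G and T: 28 + 7 − 23 = 12
  between T and L: 7 + 24 − 27 = 4
  between L and C: 24 + 10 − 18 = 16
  between C and O: 10 + 27 − 21 = 16
Cheapest insertion is between T and L, adding 4.
New total = 100 + 4 = 104.

Minimum extra distance: 4 m, inserting Z between T and L.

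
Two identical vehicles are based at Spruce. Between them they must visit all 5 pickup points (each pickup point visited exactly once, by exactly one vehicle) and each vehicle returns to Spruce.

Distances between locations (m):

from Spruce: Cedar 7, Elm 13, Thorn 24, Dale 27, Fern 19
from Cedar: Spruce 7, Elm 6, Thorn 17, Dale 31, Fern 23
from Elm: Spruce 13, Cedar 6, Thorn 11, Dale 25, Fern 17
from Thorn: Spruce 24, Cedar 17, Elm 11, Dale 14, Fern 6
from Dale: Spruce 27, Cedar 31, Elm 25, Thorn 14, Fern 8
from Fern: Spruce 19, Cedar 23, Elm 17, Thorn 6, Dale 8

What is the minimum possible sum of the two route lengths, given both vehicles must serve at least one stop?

79 m — the smallest possible combined total.

Try each way of splitting the stops between the two vehicles (each non-empty) and, for each split, find the best tour for each vehicle:
  {Cedar} + {Elm, Thorn, Dale, Fern}: 14 + 65 = 79
  {Elm} + {Cedar, Thorn, Dale, Fern}: 26 + 65 = 91
  {Cedar, Elm} + {Thorn, Dale, Fern}: 26 + 65 = 91
  {Thorn} + {Cedar, Elm, Dale, Fern}: 48 + 65 = 113
  {Cedar, Thorn} + {Elm, Dale, Fern}: 48 + 65 = 113
  {Elm, Thorn} + {Cedar, Dale, Fern}: 48 + 65 = 113
  … (15 splits in total)
Best: vehicle 1 Spruce → Cedar → Spruce = 14; vehicle 2 Spruce → Elm → Thorn → Dale → Fern → Spruce = 65; combined 79.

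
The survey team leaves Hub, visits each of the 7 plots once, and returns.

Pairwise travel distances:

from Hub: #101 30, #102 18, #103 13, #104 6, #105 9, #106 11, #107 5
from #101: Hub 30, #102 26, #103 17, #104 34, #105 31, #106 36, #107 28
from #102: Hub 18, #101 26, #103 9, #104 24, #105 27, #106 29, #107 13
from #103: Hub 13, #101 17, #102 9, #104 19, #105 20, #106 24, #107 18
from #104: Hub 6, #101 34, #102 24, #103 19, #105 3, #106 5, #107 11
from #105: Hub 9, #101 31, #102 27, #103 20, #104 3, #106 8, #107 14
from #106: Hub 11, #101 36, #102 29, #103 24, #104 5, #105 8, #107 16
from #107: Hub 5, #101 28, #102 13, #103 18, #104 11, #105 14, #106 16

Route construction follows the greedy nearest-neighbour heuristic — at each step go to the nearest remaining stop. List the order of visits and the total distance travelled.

Nearest-neighbour total = 116; route Hub → #107 → #104 → #105 → #106 → #103 → #102 → #101 → Hub.

Hub → [#107:5 / #104:6 / #105:9 / #106:11 / #103:13 / #102:18 / #101:30] → #107 (5)
#107 → [#104:11 / #102:13 / #105:14 / #106:16 / #103:18 / #101:28] → #104 (11)
#104 → [#105:3 / #106:5 / #103:19 / #102:24 / #101:34] → #105 (3)
#105 → [#106:8 / #103:20 / #102:27 / #101:31] → #106 (8)
#106 → [#103:24 / #102:29 / #101:36] → #103 (24)
#103 → [#102:9 / #101:17] → #102 (9)
#102 → [#101:26] → #101 (26)
Return #101→Hub: 30.
Total = 5 + 11 + 3 + 8 + 24 + 9 + 26 + 30 = 116.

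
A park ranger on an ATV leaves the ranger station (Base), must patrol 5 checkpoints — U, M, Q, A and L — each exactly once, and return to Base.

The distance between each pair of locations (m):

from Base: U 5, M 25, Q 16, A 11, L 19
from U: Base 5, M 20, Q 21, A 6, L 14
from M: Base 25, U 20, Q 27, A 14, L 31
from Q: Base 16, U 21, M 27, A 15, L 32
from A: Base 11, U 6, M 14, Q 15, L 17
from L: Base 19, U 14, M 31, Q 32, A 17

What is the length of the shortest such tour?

Minimum total distance: 93 m.

With 5 stops there are 5!/2 = 60 distinct round trips (a route and its reverse cost the same).
Base→U→M→Q→A→L→Base: 5+20+27+15+17+19 = 103
Base→U→M→Q→L→A→Base: 5+20+27+32+17+11 = 112
Base→U→M→A→Q→L→Base: 5+20+14+15+32+19 = 105
Base→U→M→A→L→Q→Base: 5+20+14+17+32+16 = 104
Base→U→M→L→Q→A→Base: 5+20+31+32+15+11 = 114
Base→U→M→L→A→Q→Base: 5+20+31+17+15+16 = 104
Base→U→Q→M→A→L→Base: 5+21+27+14+17+19 = 103
Base→U→Q→M→L→A→Base: 5+21+27+31+17+11 = 112
Base→U→Q→A→M→L→Base: 5+21+15+14+31+19 = 105
Base→U→Q→A→L→M→Base: 5+21+15+17+31+25 = 114
Base→U→Q→L→M→A→Base: 5+21+32+31+14+11 = 114
Base→U→Q→L→A→M→Base: 5+21+32+17+14+25 = 114
Base→U→A→M→Q→L→Base: 5+6+14+27+32+19 = 103
Base→U→A→M→L→Q→Base: 5+6+14+31+32+16 = 104
… (46 more)
Base→U→L→A→M→Q→Base: 5+14+17+14+27+16 = 93  ← best
The minimum is 93.
One optimal route: Base → U → L → A → M → Q → Base (or its reverse).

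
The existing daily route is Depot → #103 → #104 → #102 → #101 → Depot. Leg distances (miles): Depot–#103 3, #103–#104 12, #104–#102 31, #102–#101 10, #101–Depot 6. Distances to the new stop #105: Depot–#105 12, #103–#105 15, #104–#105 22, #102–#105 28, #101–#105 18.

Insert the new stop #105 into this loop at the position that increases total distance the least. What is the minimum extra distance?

Insertion cost between consecutive stops i–j is d(i,#105) + d(#105,j) − d(i,j):
  between Depot and #103: 12 + 15 − 3 = 24
  between #103 and #104: 15 + 22 − 12 = 25
  between #104 and #102: 22 + 28 − 31 = 19
  between #102 and #101: 28 + 18 − 10 = 36
  between #101 and Depot: 18 + 12 − 6 = 24
Cheapest insertion is between #104 and #102, adding 19.
New total = 62 + 19 = 81.

Adding 19 miles by placing #105 on the #104–#102 leg.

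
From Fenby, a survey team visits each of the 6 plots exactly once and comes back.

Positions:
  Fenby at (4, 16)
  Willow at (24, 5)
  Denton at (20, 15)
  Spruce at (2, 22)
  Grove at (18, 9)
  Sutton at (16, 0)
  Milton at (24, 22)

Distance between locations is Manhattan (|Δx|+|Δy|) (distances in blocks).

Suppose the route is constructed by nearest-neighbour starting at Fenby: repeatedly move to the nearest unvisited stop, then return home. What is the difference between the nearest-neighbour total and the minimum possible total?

Fenby: Spruce=8, Denton=17, Grove=21, Milton=26, Sutton=28, Willow=31 ⇒ Spruce
Spruce: Milton=22, Denton=25, Grove=29, Sutton=36, Willow=39 ⇒ Milton
Milton: Denton=11, Willow=17, Grove=19, Sutton=30 ⇒ Denton
Denton: Grove=8, Willow=14, Sutton=19 ⇒ Grove
Grove: Willow=10, Sutton=11 ⇒ Willow
Willow: Sutton=13 ⇒ Sutton
NN route Fenby → Spruce → Milton → Denton → Grove → Willow → Sutton → Fenby costs 100.
Optimal: Fenby → Denton → Grove → Sutton → Willow → Milton → Spruce → Fenby costs 96 (by enumerating all 360 distinct tours).
Excess = 100 − 96 = 4.

4 blocks longer than the optimal tour.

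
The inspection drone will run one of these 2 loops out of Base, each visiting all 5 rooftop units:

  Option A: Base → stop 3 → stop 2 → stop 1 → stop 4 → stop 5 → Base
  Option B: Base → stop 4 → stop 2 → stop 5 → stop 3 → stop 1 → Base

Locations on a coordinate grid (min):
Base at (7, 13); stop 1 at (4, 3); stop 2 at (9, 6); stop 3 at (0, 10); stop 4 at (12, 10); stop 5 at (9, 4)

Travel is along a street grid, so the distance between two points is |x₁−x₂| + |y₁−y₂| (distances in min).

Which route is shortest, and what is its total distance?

Shortest is Option B, total 56 min.

Option A: 10 + 13 + 8 + 15 + 9 + 11 = 66
Option B: 8 + 7 + 2 + 15 + 11 + 13 = 56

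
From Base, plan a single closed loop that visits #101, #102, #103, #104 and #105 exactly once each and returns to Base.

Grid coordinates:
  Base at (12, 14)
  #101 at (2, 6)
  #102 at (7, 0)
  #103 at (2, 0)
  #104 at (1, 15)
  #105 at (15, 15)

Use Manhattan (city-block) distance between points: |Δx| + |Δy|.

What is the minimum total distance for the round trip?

Shortest round trip = 58.

Base→#101→#102→#103→#104→#105→Base: 18+11+5+16+14+4 = 68
Base→#101→#102→#103→#105→#104→Base: 18+11+5+28+14+12 = 88
Base→#101→#102→#104→#103→#105→Base: 18+11+21+16+28+4 = 98
Base→#101→#102→#104→#105→#103→Base: 18+11+21+14+28+24 = 116
Base→#101→#102→#105→#103→#104→Base: 18+11+23+28+16+12 = 108
Base→#101→#102→#105→#104→#103→Base: 18+11+23+14+16+24 = 106
Base→#101→#103→#102→#104→#105→Base: 18+6+5+21+14+4 = 68
Base→#101→#103→#102→#105→#104→Base: 18+6+5+23+14+12 = 78
Base→#101→#103→#104→#102→#105→Base: 18+6+16+21+23+4 = 88
Base→#101→#103→#104→#105→#102→Base: 18+6+16+14+23+19 = 96
Base→#101→#103→#105→#102→#104→Base: 18+6+28+23+21+12 = 108
Base→#101→#103→#105→#104→#102→Base: 18+6+28+14+21+19 = 106
Base→#101→#104→#102→#103→#105→Base: 18+10+21+5+28+4 = 86
Base→#101→#104→#102→#105→#103→Base: 18+10+21+23+28+24 = 124
… (46 more)
Base→#102→#103→#101→#104→#105→Base: 19+5+6+10+14+4 = 58  ← best
The minimum is 58.
One optimal route: Base → #102 → #103 → #101 → #104 → #105 → Base (or its reverse).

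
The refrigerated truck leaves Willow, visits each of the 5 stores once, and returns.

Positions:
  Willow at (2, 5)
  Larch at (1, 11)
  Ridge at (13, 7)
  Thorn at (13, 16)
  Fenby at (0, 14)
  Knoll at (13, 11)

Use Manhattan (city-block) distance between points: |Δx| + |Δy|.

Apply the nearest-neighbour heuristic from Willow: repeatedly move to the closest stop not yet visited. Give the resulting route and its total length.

At Willow the remaining stops are Larch 7, Fenby 11, Ridge 13, Knoll 17, Thorn 22; go to Larch.
At Larch the remaining stops are Fenby 4, Knoll 12, Ridge 16, Thorn 17; go to Fenby.
At Fenby the remaining stops are Thorn 15, Knoll 16, Ridge 20; go to Thorn.
At Thorn the remaining stops are Knoll 5, Ridge 9; go to Knoll.
At Knoll the remaining stops are Ridge 4; go to Ridge.
Return Ridge→Willow: 13.
Total = 7 + 4 + 15 + 5 + 4 + 13 = 48.

Total distance 48 via the nearest-neighbour route Willow → Larch → Fenby → Thorn → Knoll → Ridge → Willow.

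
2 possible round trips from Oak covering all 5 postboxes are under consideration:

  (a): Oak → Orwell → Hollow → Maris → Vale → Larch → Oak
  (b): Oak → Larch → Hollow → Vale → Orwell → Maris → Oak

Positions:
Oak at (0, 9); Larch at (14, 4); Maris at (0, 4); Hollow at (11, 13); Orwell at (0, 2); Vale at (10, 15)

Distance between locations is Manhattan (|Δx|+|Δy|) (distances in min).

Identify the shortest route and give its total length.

(a): 7 + 22 + 20 + 21 + 15 + 19 = 104
(b): 19 + 12 + 3 + 23 + 2 + 5 = 64

64 min — (b) is the shortest.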